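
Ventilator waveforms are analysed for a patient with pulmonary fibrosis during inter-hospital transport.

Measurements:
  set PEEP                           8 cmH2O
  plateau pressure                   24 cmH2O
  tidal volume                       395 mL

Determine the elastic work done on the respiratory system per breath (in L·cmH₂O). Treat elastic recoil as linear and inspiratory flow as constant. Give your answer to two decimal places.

3.16

Elastic work ≈ ½ × (Pplat − PEEP) × Vt = 0.5 × (24 − 8) × 0.395 L = 0.5 × 16.0 × 0.395 = 3.16 L·cmH2O.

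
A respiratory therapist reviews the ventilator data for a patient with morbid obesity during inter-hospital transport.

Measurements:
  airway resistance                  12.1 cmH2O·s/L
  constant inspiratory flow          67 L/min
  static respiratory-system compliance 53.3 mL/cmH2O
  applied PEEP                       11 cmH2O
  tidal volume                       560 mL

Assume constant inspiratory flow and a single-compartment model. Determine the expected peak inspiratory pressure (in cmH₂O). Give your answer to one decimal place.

Flow: 67 L/min ÷ 60 = 1.1167 L/s.
Equation of motion (constant flow): PIP = Vt/C + R·V̇ + PEEP.
PIP = 560/53.3 + 12.1×1.1167 + 11 = 10.507 + 13.512 + 11 = 35.019 cmH2O.

35.0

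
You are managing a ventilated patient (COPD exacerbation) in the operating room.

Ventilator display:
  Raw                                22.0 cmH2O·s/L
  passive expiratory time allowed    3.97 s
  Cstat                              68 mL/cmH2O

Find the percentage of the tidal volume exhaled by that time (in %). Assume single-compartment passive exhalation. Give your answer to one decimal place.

93.0

τ = R × C = 22.0 × 68 mL/cmH2O = 22.0 × 0.068 L/cmH2O = 1.496 s.
Passive exhalation: V(t)/V₀ = e^(−t/τ) = e^(−3.97/1.496) = 0.07039.
Fraction exhaled = 1 − 0.07039 = 0.9296 → 92.96%.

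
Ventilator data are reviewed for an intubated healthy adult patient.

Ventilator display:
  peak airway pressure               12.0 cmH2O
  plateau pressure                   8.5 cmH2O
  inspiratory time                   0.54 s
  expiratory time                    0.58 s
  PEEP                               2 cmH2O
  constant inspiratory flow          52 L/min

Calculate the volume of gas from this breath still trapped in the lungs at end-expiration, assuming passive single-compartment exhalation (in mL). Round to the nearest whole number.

64

Flow: 52 L/min ÷ 60 = 0.8667 L/s.
Vt = flow × Ti = 0.8667 L/s × 0.54 s × 1000 mL/L = 468.02 mL.
R = (PIP − Pplat)/V̇ = (12.0 − 8.5) / 0.8667 = 3.5/0.8667 = 4.038 cmH2O·s/L.
C = Vt/(Pplat − PEEP) = 468.02 / (8.5 − 2) = 468.02/6.5 = 72.003 mL/cmH2O.
τ = R × C = 4.038 × 0.072 L/cmH2O = 0.2907 s.
Fraction remaining = e^(−Te/τ) = e^(−0.58/0.2907) = 0.136.
Trapped volume = 468.02 × 0.136 = 63.651 mL.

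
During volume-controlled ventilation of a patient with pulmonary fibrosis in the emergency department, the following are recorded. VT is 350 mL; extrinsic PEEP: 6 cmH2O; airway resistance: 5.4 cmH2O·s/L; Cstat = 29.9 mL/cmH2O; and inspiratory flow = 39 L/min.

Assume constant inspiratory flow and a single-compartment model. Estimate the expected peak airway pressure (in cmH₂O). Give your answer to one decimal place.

21.2

Flow: 39 L/min ÷ 60 = 0.65 L/s.
Equation of motion (constant flow): PIP = Vt/C + R·V̇ + PEEP.
PIP = 350/29.9 + 5.4×0.65 + 6 = 11.706 + 3.51 + 6 = 21.216 cmH2O.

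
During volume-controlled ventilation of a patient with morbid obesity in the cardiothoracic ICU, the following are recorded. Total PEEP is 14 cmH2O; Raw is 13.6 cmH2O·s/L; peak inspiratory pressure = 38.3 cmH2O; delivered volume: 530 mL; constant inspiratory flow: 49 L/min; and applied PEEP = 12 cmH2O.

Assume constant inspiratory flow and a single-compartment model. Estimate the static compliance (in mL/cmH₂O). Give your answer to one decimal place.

Flow: 49 L/min ÷ 60 = 0.8167 L/s.
Total PEEP = 14 cmH2O (set 12 + intrinsic 2); this is the baseline alveolar pressure.
Equation of motion (constant flow): PIP = Vt/C + R·V̇ + PEEP.
Vt/C = PIP − R·V̇ − PEEP = 38.3 − 13.6×0.8167 − 14 = 38.3 − 11.107 − 14 = 13.193 cmH2O.
C = Vt / 13.193 = 530 / 13.193 = 40.173 mL/cmH2O.

40.2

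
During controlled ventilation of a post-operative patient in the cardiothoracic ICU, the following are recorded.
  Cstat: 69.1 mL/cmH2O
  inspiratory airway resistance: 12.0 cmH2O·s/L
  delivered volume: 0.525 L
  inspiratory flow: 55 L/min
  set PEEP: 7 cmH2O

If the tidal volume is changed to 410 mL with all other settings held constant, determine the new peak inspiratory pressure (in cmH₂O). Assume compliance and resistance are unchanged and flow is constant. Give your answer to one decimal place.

23.9

Flow: 55 L/min ÷ 60 = 0.9167 L/s.
PIP = Vt/C + R·V̇ + PEEP (constant-flow equation of motion).
Only the elastic term changes: ΔPIP = ΔVt / C = (410 − 525) / 69.1 = -1.664 cmH2O.
Original PIP = 525/69.1 + 12.0×0.9167 + 7 = 25.598 cmH2O; new PIP = 25.598 + (-1.664) = 23.934 cmH2O.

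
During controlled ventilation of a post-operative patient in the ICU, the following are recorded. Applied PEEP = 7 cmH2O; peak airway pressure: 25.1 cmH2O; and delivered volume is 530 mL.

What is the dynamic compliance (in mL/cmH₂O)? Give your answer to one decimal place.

29.3

Dynamic compliance = Vt / (PIP − PEEP) = 530 / (25.1 − 7) = 530 / 18.1 = 29.282 mL/cmH2O.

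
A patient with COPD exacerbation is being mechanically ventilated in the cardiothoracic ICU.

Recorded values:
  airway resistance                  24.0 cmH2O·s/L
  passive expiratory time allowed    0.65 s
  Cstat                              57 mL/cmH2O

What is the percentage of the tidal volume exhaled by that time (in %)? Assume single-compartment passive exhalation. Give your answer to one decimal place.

τ = R × C = 24.0 × 57 mL/cmH2O = 24.0 × 0.057 L/cmH2O = 1.368 s.
Passive exhalation: V(t)/V₀ = e^(−t/τ) = e^(−0.65/1.368) = 0.6218.
Fraction exhaled = 1 − 0.6218 = 0.3782 → 37.82%.

37.8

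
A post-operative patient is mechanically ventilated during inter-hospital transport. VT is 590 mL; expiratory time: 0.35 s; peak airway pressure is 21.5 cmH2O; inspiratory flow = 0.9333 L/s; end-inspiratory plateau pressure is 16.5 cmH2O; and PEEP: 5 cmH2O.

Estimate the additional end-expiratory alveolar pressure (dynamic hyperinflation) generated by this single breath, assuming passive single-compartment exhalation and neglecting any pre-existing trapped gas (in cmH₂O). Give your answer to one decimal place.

3.2

R = (PIP − Pplat)/V̇ = (21.5 − 16.5) / 0.9333 = 5.0/0.9333 = 5.357 cmH2O·s/L.
C = Vt/(Pplat − PEEP) = 590.0 / (16.5 − 5) = 590.0/11.5 = 51.304 mL/cmH2O.
τ = R × C = 5.357 × 0.0513 L/cmH2O = 0.2748 s.
Fraction remaining = e^(−Te/τ) = e^(−0.35/0.2748) = 0.2798; trapped volume = 590.0 × 0.2798 = 165.08 mL.
Additional alveolar pressure from trapping ≈ V_trapped / C = 165.08 / 51.304 = 3.218 cmH2O.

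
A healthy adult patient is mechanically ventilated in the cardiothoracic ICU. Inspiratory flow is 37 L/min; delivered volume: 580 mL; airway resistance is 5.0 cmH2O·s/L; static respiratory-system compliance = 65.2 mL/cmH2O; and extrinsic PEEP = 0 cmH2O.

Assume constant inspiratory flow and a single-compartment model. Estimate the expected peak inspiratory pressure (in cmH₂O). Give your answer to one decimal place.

12.0

Flow: 37 L/min ÷ 60 = 0.6167 L/s.
Equation of motion (constant flow): PIP = Vt/C + R·V̇ + PEEP.
PIP = 580/65.2 + 5.0×0.6167 + 0 = 8.896 + 3.084 + 0 = 11.98 cmH2O.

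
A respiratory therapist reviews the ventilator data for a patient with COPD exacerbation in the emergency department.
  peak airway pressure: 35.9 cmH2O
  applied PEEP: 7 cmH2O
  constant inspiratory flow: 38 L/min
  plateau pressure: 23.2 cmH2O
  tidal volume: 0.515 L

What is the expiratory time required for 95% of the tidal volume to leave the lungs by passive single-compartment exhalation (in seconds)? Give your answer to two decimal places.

Flow: 38 L/min ÷ 60 = 0.6333 L/s.
R = (PIP − Pplat)/V̇ = (35.9 − 23.2) / 0.6333 = 12.7/0.6333 = 20.054 cmH2O·s/L.
C = Vt/(Pplat − PEEP) = 515.0 / (23.2 − 7) = 515.0/16.2 = 31.79 mL/cmH2O.
τ = R × C = 20.054 × 0.03179 L/cmH2O = 0.6375 s.
t = −τ·ln(1 − 0.95) = −0.6375·ln(0.05) = 1.91 s.

1.91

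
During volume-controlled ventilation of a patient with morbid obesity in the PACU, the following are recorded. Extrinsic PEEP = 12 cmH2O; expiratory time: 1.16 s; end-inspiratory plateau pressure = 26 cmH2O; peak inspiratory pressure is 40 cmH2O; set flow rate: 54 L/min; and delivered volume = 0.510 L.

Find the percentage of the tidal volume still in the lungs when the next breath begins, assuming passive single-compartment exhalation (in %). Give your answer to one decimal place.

12.9

Flow: 54 L/min ÷ 60 = 0.9 L/s.
R = (PIP − Pplat)/V̇ = (40 − 26) / 0.9 = 14.0/0.9 = 15.556 cmH2O·s/L.
C = Vt/(Pplat − PEEP) = 510.0 / (26 − 12) = 510.0/14.0 = 36.429 mL/cmH2O.
τ = R × C = 15.556 × 0.03643 L/cmH2O = 0.5667 s.
Fraction remaining at end-expiration = e^(−Te/τ) = e^(−1.16/0.5667) = 0.1291 → 12.91%.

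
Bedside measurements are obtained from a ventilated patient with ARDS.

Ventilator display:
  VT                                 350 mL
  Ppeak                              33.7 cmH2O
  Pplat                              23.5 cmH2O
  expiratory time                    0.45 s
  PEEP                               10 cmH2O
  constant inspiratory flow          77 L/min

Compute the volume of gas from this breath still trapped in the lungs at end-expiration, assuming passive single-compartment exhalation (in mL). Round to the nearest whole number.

Flow: 77 L/min ÷ 60 = 1.2833 L/s.
R = (PIP − Pplat)/V̇ = (33.7 − 23.5) / 1.2833 = 10.2/1.2833 = 7.948 cmH2O·s/L.
C = Vt/(Pplat − PEEP) = 350.0 / (23.5 − 10) = 350.0/13.5 = 25.926 mL/cmH2O.
τ = R × C = 7.948 × 0.02593 L/cmH2O = 0.2061 s.
Fraction remaining = e^(−Te/τ) = e^(−0.45/0.2061) = 0.1127.
Trapped volume = 350.0 × 0.1127 = 39.445 mL.

39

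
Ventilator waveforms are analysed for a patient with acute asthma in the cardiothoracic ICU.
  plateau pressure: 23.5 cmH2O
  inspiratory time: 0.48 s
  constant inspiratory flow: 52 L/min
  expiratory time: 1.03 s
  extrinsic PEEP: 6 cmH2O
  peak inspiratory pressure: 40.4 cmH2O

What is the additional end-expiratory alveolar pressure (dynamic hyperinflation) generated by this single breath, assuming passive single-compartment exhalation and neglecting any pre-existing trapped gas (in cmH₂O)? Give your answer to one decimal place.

1.9

Flow: 52 L/min ÷ 60 = 0.8667 L/s.
Vt = flow × Ti = 0.8667 L/s × 0.48 s × 1000 mL/L = 416.02 mL.
R = (PIP − Pplat)/V̇ = (40.4 − 23.5) / 0.8667 = 16.9/0.8667 = 19.499 cmH2O·s/L.
C = Vt/(Pplat − PEEP) = 416.02 / (23.5 − 6) = 416.02/17.5 = 23.773 mL/cmH2O.
τ = R × C = 19.499 × 0.02377 L/cmH2O = 0.4635 s.
Fraction remaining = e^(−Te/τ) = e^(−1.03/0.4635) = 0.1084; trapped volume = 416.02 × 0.1084 = 45.097 mL.
Additional alveolar pressure from trapping ≈ V_trapped / C = 45.097 / 23.773 = 1.897 cmH2O.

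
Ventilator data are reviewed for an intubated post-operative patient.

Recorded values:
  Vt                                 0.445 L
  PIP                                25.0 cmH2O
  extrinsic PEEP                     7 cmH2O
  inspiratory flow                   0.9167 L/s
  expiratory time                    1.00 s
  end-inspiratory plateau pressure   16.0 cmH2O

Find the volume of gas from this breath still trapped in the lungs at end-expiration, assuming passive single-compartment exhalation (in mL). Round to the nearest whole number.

R = (PIP − Pplat)/V̇ = (25.0 − 16.0) / 0.9167 = 9.0/0.9167 = 9.818 cmH2O·s/L.
C = Vt/(Pplat − PEEP) = 445.0 / (16.0 − 7) = 445.0/9.0 = 49.444 mL/cmH2O.
τ = R × C = 9.818 × 0.04944 L/cmH2O = 0.4854 s.
Fraction remaining = e^(−Te/τ) = e^(−1.00/0.4854) = 0.1274.
Trapped volume = 445.0 × 0.1274 = 56.693 mL.

57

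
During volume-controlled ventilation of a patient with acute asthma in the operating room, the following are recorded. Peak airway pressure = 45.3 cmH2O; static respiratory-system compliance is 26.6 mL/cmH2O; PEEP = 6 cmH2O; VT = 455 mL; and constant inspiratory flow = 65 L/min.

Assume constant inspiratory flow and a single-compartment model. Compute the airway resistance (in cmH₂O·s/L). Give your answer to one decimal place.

Flow: 65 L/min ÷ 60 = 1.0833 L/s.
Equation of motion (constant flow): PIP = Vt/C + R·V̇ + PEEP.
R·V̇ = PIP − Vt/C − PEEP = 45.3 − 455/26.6 − 6 = 45.3 − 17.105 − 6 = 22.195 cmH2O.
R = 22.195 / 1.0833 = 20.488 cmH2O·s/L.

20.5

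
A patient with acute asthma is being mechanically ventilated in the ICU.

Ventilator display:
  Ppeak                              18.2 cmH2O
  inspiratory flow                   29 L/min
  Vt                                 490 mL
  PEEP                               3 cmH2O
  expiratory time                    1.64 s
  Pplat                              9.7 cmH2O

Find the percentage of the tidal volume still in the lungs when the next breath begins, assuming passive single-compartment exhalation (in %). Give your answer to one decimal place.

27.9

Flow: 29 L/min ÷ 60 = 0.4833 L/s.
R = (PIP − Pplat)/V̇ = (18.2 − 9.7) / 0.4833 = 8.5/0.4833 = 17.587 cmH2O·s/L.
C = Vt/(Pplat − PEEP) = 490.0 / (9.7 − 3) = 490.0/6.7 = 73.134 mL/cmH2O.
τ = R × C = 17.587 × 0.07313 L/cmH2O = 1.286 s.
Fraction remaining at end-expiration = e^(−Te/τ) = e^(−1.64/1.286) = 0.2794 → 27.94%.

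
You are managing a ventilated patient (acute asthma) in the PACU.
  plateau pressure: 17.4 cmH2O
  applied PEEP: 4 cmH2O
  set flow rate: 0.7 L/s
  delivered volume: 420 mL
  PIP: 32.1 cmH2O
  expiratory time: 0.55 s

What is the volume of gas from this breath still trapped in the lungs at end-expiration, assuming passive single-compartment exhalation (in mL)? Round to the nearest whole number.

R = (PIP − Pplat)/V̇ = (32.1 − 17.4) / 0.7 = 14.7/0.7 = 21.0 cmH2O·s/L.
C = Vt/(Pplat − PEEP) = 420.0 / (17.4 − 4) = 420.0/13.4 = 31.343 mL/cmH2O.
τ = R × C = 21.0 × 0.03134 L/cmH2O = 0.6581 s.
Fraction remaining = e^(−Te/τ) = e^(−0.55/0.6581) = 0.4336.
Trapped volume = 420.0 × 0.4336 = 182.11 mL.

182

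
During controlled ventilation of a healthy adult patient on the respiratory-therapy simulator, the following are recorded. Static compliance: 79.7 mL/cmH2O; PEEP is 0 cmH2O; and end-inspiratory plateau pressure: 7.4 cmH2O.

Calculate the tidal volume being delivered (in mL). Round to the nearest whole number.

590

Vt = Cstat × (Pplat − PEEP) = 79.7 × (7.4 − 0) = 79.7 × 7.4 = 589.78 mL.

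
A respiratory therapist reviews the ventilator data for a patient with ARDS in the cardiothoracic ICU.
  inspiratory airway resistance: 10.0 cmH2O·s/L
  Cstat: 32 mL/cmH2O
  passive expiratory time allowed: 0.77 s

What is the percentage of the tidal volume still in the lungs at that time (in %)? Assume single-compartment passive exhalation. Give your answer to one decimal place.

τ = R × C = 10.0 × 32 mL/cmH2O = 10.0 × 0.032 L/cmH2O = 0.32 s.
Passive exhalation: V(t)/V₀ = e^(−t/τ) = e^(−0.77/0.32) = 0.09015.
Fraction remaining = 0.09015 → 9.015%.

9.0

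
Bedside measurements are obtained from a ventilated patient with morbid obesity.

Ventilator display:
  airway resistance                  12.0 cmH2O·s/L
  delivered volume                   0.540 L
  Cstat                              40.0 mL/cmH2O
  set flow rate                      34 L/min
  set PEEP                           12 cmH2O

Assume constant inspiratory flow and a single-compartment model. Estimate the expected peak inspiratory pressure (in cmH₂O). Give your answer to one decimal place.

Flow: 34 L/min ÷ 60 = 0.5667 L/s.
Equation of motion (constant flow): PIP = Vt/C + R·V̇ + PEEP.
PIP = 540/40.0 + 12.0×0.5667 + 12 = 13.5 + 6.8 + 12 = 32.3 cmH2O.

32.3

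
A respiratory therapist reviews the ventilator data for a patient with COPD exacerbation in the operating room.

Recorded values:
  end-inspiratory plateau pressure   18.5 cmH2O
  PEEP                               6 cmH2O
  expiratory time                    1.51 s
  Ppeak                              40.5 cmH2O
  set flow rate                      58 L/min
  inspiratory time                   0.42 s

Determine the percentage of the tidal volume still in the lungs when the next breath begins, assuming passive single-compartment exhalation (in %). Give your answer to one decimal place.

Flow: 58 L/min ÷ 60 = 0.9667 L/s.
Vt = flow × Ti = 0.9667 L/s × 0.42 s × 1000 mL/L = 406.01 mL.
R = (PIP − Pplat)/V̇ = (40.5 − 18.5) / 0.9667 = 22.0/0.9667 = 22.758 cmH2O·s/L.
C = Vt/(Pplat − PEEP) = 406.01 / (18.5 − 6) = 406.01/12.5 = 32.481 mL/cmH2O.
τ = R × C = 22.758 × 0.03248 L/cmH2O = 0.7392 s.
Fraction remaining at end-expiration = e^(−Te/τ) = e^(−1.51/0.7392) = 0.1297 → 12.97%.

13.0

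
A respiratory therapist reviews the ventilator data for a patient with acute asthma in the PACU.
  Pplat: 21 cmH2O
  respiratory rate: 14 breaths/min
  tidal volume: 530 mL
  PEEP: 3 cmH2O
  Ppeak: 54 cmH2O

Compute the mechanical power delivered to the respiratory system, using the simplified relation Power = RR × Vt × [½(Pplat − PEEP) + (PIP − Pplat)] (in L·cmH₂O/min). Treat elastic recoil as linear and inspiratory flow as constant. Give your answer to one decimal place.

311.6

Per-breath work = Vt × [½(Pplat−PEEP) + (PIP−Pplat)] = 0.530 × [0.5×18.0 + 33.0] = 0.530 × 42.0 = 22.26 L·cmH2O.
Power = 14 × 22.26 = 311.64 L·cmH2O/min.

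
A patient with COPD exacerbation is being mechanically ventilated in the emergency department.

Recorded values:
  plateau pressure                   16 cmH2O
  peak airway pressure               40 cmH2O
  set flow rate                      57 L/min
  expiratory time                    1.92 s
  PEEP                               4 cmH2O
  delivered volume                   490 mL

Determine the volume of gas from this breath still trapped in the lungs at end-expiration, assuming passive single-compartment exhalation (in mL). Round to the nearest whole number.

76

Flow: 57 L/min ÷ 60 = 0.95 L/s.
R = (PIP − Pplat)/V̇ = (40 − 16) / 0.95 = 24.0/0.95 = 25.263 cmH2O·s/L.
C = Vt/(Pplat − PEEP) = 490.0 / (16 − 4) = 490.0/12.0 = 40.833 mL/cmH2O.
τ = R × C = 25.263 × 0.04083 L/cmH2O = 1.031 s.
Fraction remaining = e^(−Te/τ) = e^(−1.92/1.031) = 0.1553.
Trapped volume = 490.0 × 0.1553 = 76.097 mL.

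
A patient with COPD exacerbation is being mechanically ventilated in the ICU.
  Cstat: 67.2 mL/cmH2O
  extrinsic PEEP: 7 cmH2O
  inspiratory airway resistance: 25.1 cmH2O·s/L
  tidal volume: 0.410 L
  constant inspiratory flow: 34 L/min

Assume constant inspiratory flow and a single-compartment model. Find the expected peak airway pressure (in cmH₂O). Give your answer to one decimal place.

27.3

Flow: 34 L/min ÷ 60 = 0.5667 L/s.
Equation of motion (constant flow): PIP = Vt/C + R·V̇ + PEEP.
PIP = 410/67.2 + 25.1×0.5667 + 7 = 6.101 + 14.224 + 7 = 27.325 cmH2O.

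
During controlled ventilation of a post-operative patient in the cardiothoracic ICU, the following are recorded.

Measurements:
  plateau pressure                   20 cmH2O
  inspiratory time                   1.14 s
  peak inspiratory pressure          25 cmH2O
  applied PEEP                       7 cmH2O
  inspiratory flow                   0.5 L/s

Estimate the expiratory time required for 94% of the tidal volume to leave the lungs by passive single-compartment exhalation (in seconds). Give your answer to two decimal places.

Vt = flow × Ti = 0.5 L/s × 1.14 s × 1000 mL/L = 570.0 mL.
R = (PIP − Pplat)/V̇ = (25 − 20) / 0.5 = 5.0/0.5 = 10.0 cmH2O·s/L.
C = Vt/(Pplat − PEEP) = 570.0 / (20 − 7) = 570.0/13.0 = 43.846 mL/cmH2O.
τ = R × C = 10.0 × 0.04385 L/cmH2O = 0.4385 s.
t = −τ·ln(1 − 0.94) = −0.4385·ln(0.06) = 1.234 s.

1.23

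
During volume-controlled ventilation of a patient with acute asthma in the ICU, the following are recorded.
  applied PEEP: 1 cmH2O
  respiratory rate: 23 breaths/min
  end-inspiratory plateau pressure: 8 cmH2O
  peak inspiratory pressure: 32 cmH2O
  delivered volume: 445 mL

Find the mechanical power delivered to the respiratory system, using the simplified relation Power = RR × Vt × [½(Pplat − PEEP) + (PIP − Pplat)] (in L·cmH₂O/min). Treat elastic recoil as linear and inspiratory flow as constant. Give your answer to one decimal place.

Per-breath work = Vt × [½(Pplat−PEEP) + (PIP−Pplat)] = 0.445 × [0.5×7.0 + 24.0] = 0.445 × 27.5 = 12.238 L·cmH2O.
Power = 23 × 12.238 = 281.47 L·cmH2O/min.

281.5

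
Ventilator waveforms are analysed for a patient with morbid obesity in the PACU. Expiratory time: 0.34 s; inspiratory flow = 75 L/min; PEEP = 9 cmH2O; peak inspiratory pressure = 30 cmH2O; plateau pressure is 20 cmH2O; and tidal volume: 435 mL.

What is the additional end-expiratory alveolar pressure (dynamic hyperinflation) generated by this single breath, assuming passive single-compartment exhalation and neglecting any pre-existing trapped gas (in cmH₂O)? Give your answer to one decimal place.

3.8

Flow: 75 L/min ÷ 60 = 1.25 L/s.
R = (PIP − Pplat)/V̇ = (30 − 20) / 1.25 = 10.0/1.25 = 8.0 cmH2O·s/L.
C = Vt/(Pplat − PEEP) = 435.0 / (20 − 9) = 435.0/11.0 = 39.545 mL/cmH2O.
τ = R × C = 8.0 × 0.03955 L/cmH2O = 0.3164 s.
Fraction remaining = e^(−Te/τ) = e^(−0.34/0.3164) = 0.3414; trapped volume = 435.0 × 0.3414 = 148.51 mL.
Additional alveolar pressure from trapping ≈ V_trapped / C = 148.51 / 39.545 = 3.755 cmH2O.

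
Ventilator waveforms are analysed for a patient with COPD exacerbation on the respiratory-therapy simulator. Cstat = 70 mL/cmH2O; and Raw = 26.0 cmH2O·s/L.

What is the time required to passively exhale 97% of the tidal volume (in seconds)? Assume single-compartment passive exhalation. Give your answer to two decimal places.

τ = R × C = 26.0 × 70 mL/cmH2O = 26.0 × 0.070 L/cmH2O = 1.82 s.
Exhaled fraction f = 1 − e^(−t/τ) → t = −τ·ln(1 − f) = −1.82·ln(0.03) = 6.382 s.

6.38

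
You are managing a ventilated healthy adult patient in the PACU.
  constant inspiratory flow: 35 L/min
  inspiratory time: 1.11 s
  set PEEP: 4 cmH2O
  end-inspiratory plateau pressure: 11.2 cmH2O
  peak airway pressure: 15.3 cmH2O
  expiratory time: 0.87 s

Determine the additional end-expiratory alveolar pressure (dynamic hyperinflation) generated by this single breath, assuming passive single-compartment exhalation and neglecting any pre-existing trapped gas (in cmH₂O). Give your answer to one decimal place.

1.8

Flow: 35 L/min ÷ 60 = 0.5833 L/s.
Vt = flow × Ti = 0.5833 L/s × 1.11 s × 1000 mL/L = 647.46 mL.
R = (PIP − Pplat)/V̇ = (15.3 − 11.2) / 0.5833 = 4.1/0.5833 = 7.029 cmH2O·s/L.
C = Vt/(Pplat − PEEP) = 647.46 / (11.2 − 4) = 647.46/7.2 = 89.925 mL/cmH2O.
τ = R × C = 7.029 × 0.08993 L/cmH2O = 0.6321 s.
Fraction remaining = e^(−Te/τ) = e^(−0.87/0.6321) = 0.2525; trapped volume = 647.46 × 0.2525 = 163.48 mL.
Additional alveolar pressure from trapping ≈ V_trapped / C = 163.48 / 89.925 = 1.818 cmH2O.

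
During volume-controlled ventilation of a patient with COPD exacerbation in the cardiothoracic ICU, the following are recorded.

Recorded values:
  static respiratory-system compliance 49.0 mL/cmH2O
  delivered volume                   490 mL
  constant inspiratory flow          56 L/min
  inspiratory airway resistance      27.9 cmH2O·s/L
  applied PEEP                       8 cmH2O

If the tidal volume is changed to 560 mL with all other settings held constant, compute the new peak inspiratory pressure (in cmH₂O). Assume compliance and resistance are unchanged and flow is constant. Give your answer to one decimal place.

45.5

Flow: 56 L/min ÷ 60 = 0.9333 L/s.
PIP = Vt/C + R·V̇ + PEEP (constant-flow equation of motion).
Only the elastic term changes: ΔPIP = ΔVt / C = (560 − 490) / 49.0 = 1.429 cmH2O.
Original PIP = 490/49.0 + 27.9×0.9333 + 8 = 44.039 cmH2O; new PIP = 44.039 + (1.429) = 45.468 cmH2O.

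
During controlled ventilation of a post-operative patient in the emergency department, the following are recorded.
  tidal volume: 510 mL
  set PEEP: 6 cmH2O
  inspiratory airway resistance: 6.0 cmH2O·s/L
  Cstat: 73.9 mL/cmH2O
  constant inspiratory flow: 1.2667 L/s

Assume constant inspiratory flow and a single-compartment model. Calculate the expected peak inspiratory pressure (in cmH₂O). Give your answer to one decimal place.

Equation of motion (constant flow): PIP = Vt/C + R·V̇ + PEEP.
PIP = 510/73.9 + 6.0×1.2667 + 6 = 6.901 + 7.6 + 6 = 20.501 cmH2O.

20.5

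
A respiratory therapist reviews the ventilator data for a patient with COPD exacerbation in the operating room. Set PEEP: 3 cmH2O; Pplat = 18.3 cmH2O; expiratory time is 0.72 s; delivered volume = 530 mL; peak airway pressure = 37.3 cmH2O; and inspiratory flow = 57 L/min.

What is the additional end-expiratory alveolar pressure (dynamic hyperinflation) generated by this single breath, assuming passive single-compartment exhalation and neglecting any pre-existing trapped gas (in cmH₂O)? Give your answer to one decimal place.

Flow: 57 L/min ÷ 60 = 0.95 L/s.
R = (PIP − Pplat)/V̇ = (37.3 − 18.3) / 0.95 = 19.0/0.95 = 20.0 cmH2O·s/L.
C = Vt/(Pplat − PEEP) = 530.0 / (18.3 − 3) = 530.0/15.3 = 34.641 mL/cmH2O.
τ = R × C = 20.0 × 0.03464 L/cmH2O = 0.6928 s.
Fraction remaining = e^(−Te/τ) = e^(−0.72/0.6928) = 0.3537; trapped volume = 530.0 × 0.3537 = 187.46 mL.
Additional alveolar pressure from trapping ≈ V_trapped / C = 187.46 / 34.641 = 5.412 cmH2O.

5.4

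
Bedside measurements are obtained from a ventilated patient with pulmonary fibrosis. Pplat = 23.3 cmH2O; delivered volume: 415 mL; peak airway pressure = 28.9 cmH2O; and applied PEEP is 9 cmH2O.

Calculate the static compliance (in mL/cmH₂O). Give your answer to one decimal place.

Cstat = Vt / (Pplat − PEEP) = 415 / (23.3 − 9) = 415 / 14.3 = 29.021 mL/cmH2O.

29.0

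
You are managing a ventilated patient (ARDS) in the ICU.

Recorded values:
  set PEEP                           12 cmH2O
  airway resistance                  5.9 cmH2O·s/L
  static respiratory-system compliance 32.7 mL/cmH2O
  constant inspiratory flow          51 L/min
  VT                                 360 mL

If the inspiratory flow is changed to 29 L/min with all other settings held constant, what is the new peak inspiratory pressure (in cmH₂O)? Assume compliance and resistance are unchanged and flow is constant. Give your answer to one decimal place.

Flow: 51 L/min ÷ 60 = 0.85 L/s.
New flow: 29 L/min ÷ 60 = 0.4833 L/s.
PIP = Vt/C + R·V̇ + PEEP (constant-flow equation of motion).
Only the resistive term changes: ΔPIP = R × ΔV̇ = 5.9 × (0.4833 − 0.85) = 5.9 × -0.3667 = -2.164 cmH2O.
Original PIP = 360/32.7 + 5.9×0.85 + 12 = 28.024 cmH2O; new PIP = 28.024 + (-2.164) = 25.86 cmH2O.

25.9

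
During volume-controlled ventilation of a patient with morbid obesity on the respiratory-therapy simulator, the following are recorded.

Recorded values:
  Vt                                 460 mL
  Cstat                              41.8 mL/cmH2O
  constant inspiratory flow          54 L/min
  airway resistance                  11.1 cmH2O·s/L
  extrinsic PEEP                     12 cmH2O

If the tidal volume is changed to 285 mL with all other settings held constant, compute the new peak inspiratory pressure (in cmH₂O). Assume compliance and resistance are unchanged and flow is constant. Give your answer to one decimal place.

Flow: 54 L/min ÷ 60 = 0.9 L/s.
PIP = Vt/C + R·V̇ + PEEP (constant-flow equation of motion).
Only the elastic term changes: ΔPIP = ΔVt / C = (285 − 460) / 41.8 = -4.187 cmH2O.
Original PIP = 460/41.8 + 11.1×0.9 + 12 = 32.995 cmH2O; new PIP = 32.995 + (-4.187) = 28.808 cmH2O.

28.8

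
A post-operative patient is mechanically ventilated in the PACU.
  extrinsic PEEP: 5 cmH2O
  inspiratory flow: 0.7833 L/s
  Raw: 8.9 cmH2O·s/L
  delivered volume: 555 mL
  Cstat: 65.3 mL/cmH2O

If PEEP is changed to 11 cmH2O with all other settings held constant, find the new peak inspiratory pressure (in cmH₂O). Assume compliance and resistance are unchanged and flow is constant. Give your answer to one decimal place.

26.5

PIP = Vt/C + R·V̇ + PEEP (constant-flow equation of motion).
Only the baseline term changes: ΔPIP = ΔPEEP = 11 − 5 = 6.0 cmH2O.
Original PIP = 555/65.3 + 8.9×0.7833 + 5 = 20.471 cmH2O; new PIP = 20.471 + (6.0) = 26.471 cmH2O.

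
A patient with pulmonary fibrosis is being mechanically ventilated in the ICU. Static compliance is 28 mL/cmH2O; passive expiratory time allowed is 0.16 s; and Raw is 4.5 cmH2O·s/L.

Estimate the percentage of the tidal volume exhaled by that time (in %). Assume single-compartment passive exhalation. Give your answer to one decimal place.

τ = R × C = 4.5 × 28 mL/cmH2O = 4.5 × 0.028 L/cmH2O = 0.126 s.
Passive exhalation: V(t)/V₀ = e^(−t/τ) = e^(−0.16/0.126) = 0.2809.
Fraction exhaled = 1 − 0.2809 = 0.7191 → 71.91%.

71.9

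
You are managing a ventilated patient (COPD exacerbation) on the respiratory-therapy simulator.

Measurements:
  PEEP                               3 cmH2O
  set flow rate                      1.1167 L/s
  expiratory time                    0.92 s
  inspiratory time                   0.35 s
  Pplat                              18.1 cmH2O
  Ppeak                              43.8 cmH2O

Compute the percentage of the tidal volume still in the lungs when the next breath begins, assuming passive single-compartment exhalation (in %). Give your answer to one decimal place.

21.3

Vt = flow × Ti = 1.1167 L/s × 0.35 s × 1000 mL/L = 390.85 mL.
R = (PIP − Pplat)/V̇ = (43.8 − 18.1) / 1.1167 = 25.7/1.1167 = 23.014 cmH2O·s/L.
C = Vt/(Pplat − PEEP) = 390.85 / (18.1 − 3) = 390.85/15.1 = 25.884 mL/cmH2O.
τ = R × C = 23.014 × 0.02588 L/cmH2O = 0.5956 s.
Fraction remaining at end-expiration = e^(−Te/τ) = e^(−0.92/0.5956) = 0.2134 → 21.34%.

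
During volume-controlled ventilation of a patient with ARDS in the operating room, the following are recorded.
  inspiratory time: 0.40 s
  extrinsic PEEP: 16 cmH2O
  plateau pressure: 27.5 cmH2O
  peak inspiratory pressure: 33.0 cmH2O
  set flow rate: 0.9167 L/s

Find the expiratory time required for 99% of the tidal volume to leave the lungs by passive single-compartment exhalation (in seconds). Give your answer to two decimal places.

Vt = flow × Ti = 0.9167 L/s × 0.40 s × 1000 mL/L = 366.68 mL.
R = (PIP − Pplat)/V̇ = (33.0 − 27.5) / 0.9167 = 5.5/0.9167 = 6.0 cmH2O·s/L.
C = Vt/(Pplat − PEEP) = 366.68 / (27.5 − 16) = 366.68/11.5 = 31.885 mL/cmH2O.
τ = R × C = 6.0 × 0.03189 L/cmH2O = 0.1913 s.
t = −τ·ln(1 − 0.99) = −0.1913·ln(0.01) = 0.881 s.

0.88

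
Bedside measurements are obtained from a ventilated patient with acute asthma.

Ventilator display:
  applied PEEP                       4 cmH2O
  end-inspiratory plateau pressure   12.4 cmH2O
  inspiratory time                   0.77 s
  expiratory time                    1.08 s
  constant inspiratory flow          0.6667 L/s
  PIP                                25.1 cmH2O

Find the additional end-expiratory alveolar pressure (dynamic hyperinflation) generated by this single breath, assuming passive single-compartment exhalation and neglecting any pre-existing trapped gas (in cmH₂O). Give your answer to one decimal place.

Vt = flow × Ti = 0.6667 L/s × 0.77 s × 1000 mL/L = 513.36 mL.
R = (PIP − Pplat)/V̇ = (25.1 − 12.4) / 0.6667 = 12.7/0.6667 = 19.049 cmH2O·s/L.
C = Vt/(Pplat − PEEP) = 513.36 / (12.4 − 4) = 513.36/8.4 = 61.114 mL/cmH2O.
τ = R × C = 19.049 × 0.06111 L/cmH2O = 1.164 s.
Fraction remaining = e^(−Te/τ) = e^(−1.08/1.164) = 0.3954; trapped volume = 513.36 × 0.3954 = 202.98 mL.
Additional alveolar pressure from trapping ≈ V_trapped / C = 202.98 / 61.114 = 3.321 cmH2O.

3.3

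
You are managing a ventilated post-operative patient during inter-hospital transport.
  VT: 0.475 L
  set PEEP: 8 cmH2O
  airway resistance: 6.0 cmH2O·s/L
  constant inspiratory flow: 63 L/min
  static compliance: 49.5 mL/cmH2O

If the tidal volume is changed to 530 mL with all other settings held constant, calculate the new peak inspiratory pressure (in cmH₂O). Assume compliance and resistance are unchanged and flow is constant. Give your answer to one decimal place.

25.0

Flow: 63 L/min ÷ 60 = 1.05 L/s.
PIP = Vt/C + R·V̇ + PEEP (constant-flow equation of motion).
Only the elastic term changes: ΔPIP = ΔVt / C = (530 − 475) / 49.5 = 1.111 cmH2O.
Original PIP = 475/49.5 + 6.0×1.05 + 8 = 23.896 cmH2O; new PIP = 23.896 + (1.111) = 25.007 cmH2O.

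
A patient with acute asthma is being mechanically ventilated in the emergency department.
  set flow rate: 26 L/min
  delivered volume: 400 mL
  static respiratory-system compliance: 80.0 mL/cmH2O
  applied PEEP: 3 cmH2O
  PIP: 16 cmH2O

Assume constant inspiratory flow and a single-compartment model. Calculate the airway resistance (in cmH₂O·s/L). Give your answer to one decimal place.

18.5

Flow: 26 L/min ÷ 60 = 0.4333 L/s.
Equation of motion (constant flow): PIP = Vt/C + R·V̇ + PEEP.
R·V̇ = PIP − Vt/C − PEEP = 16 − 400/80.0 − 3 = 16 − 5.0 − 3 = 8.0 cmH2O.
R = 8.0 / 0.4333 = 18.463 cmH2O·s/L.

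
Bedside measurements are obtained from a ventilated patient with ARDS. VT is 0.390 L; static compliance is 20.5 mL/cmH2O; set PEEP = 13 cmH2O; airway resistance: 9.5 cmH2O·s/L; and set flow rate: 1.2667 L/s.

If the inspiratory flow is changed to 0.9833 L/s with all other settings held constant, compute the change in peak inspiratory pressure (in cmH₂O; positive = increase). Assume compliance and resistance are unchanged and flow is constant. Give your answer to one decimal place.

PIP = Vt/C + R·V̇ + PEEP (constant-flow equation of motion).
Only the resistive term changes: ΔPIP = R × ΔV̇ = 9.5 × (0.9833 − 1.2667) = 9.5 × -0.2834 = -2.692 cmH2O.

-2.7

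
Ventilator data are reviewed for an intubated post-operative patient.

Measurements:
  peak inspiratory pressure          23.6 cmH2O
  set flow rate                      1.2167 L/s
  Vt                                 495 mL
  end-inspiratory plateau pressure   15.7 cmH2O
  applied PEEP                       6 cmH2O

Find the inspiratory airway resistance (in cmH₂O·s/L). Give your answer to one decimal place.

6.5

Raw = (PIP − Pplat) / flow = (23.6 − 15.7) / 1.2167 = 7.9 / 1.2167 = 6.493 cmH2O·s/L.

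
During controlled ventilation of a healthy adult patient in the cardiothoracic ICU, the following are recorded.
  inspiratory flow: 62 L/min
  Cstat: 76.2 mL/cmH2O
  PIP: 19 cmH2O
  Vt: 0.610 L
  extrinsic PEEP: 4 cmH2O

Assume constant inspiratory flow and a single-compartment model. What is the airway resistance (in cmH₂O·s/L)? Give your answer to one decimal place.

Flow: 62 L/min ÷ 60 = 1.0333 L/s.
Equation of motion (constant flow): PIP = Vt/C + R·V̇ + PEEP.
R·V̇ = PIP − Vt/C − PEEP = 19 − 610/76.2 − 4 = 19 − 8.005 − 4 = 6.995 cmH2O.
R = 6.995 / 1.0333 = 6.77 cmH2O·s/L.

6.8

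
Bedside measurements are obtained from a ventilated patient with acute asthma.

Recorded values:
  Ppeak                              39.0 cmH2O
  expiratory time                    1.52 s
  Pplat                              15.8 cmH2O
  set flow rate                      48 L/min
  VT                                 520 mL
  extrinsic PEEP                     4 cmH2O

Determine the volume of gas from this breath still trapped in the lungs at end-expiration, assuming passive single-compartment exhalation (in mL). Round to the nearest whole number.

Flow: 48 L/min ÷ 60 = 0.8 L/s.
R = (PIP − Pplat)/V̇ = (39.0 − 15.8) / 0.8 = 23.2/0.8 = 29.0 cmH2O·s/L.
C = Vt/(Pplat − PEEP) = 520.0 / (15.8 − 4) = 520.0/11.8 = 44.068 mL/cmH2O.
τ = R × C = 29.0 × 0.04407 L/cmH2O = 1.278 s.
Fraction remaining = e^(−Te/τ) = e^(−1.52/1.278) = 0.3044.
Trapped volume = 520.0 × 0.3044 = 158.29 mL.

158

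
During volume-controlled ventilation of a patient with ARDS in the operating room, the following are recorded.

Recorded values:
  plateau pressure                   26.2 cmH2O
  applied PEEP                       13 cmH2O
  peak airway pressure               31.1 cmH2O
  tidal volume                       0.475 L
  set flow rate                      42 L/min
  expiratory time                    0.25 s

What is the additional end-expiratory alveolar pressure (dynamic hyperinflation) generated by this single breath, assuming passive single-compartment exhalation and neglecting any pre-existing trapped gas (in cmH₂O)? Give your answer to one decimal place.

Flow: 42 L/min ÷ 60 = 0.7 L/s.
R = (PIP − Pplat)/V̇ = (31.1 − 26.2) / 0.7 = 4.9/0.7 = 7.0 cmH2O·s/L.
C = Vt/(Pplat − PEEP) = 475.0 / (26.2 − 13) = 475.0/13.2 = 35.985 mL/cmH2O.
τ = R × C = 7.0 × 0.03599 L/cmH2O = 0.2519 s.
Fraction remaining = e^(−Te/τ) = e^(−0.25/0.2519) = 0.3707; trapped volume = 475.0 × 0.3707 = 176.08 mL.
Additional alveolar pressure from trapping ≈ V_trapped / C = 176.08 / 35.985 = 4.893 cmH2O.

4.9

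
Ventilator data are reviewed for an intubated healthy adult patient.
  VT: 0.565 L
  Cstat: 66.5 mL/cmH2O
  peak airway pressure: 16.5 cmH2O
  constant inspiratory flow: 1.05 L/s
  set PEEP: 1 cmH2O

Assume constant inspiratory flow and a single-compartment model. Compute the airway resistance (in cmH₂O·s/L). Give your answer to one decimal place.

6.7

Equation of motion (constant flow): PIP = Vt/C + R·V̇ + PEEP.
R·V̇ = PIP − Vt/C − PEEP = 16.5 − 565/66.5 − 1 = 16.5 − 8.496 − 1 = 7.004 cmH2O.
R = 7.004 / 1.05 = 6.67 cmH2O·s/L.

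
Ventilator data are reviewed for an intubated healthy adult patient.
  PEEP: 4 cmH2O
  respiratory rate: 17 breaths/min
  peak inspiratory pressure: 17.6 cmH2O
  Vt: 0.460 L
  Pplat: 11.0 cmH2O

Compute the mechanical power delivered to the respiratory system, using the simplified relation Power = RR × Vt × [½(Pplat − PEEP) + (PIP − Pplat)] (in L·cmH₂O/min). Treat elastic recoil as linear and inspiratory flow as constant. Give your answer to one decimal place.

79.0

Per-breath work = Vt × [½(Pplat−PEEP) + (PIP−Pplat)] = 0.460 × [0.5×7.0 + 6.6] = 0.460 × 10.1 = 4.646 L·cmH2O.
Power = 17 × 4.646 = 78.982 L·cmH2O/min.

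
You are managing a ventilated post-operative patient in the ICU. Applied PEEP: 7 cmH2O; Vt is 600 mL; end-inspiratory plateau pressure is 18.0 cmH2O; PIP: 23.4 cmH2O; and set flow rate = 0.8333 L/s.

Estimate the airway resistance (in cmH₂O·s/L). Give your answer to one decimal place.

Raw = (PIP − Pplat) / flow = (23.4 − 18.0) / 0.8333 = 5.4 / 0.8333 = 6.48 cmH2O·s/L.

6.5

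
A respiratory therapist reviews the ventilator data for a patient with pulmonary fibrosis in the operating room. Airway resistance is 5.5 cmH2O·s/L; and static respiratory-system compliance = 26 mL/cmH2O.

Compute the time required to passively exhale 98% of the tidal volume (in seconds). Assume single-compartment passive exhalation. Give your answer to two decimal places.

0.56

τ = R × C = 5.5 × 26 mL/cmH2O = 5.5 × 0.026 L/cmH2O = 0.143 s.
Exhaled fraction f = 1 − e^(−t/τ) → t = −τ·ln(1 − f) = −0.143·ln(0.02) = 0.5594 s.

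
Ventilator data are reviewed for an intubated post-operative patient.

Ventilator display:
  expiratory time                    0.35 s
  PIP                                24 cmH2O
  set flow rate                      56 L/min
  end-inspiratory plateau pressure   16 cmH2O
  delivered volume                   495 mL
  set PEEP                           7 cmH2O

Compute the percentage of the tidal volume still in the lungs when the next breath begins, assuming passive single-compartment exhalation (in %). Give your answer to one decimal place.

Flow: 56 L/min ÷ 60 = 0.9333 L/s.
R = (PIP − Pplat)/V̇ = (24 − 16) / 0.9333 = 8.0/0.9333 = 8.572 cmH2O·s/L.
C = Vt/(Pplat − PEEP) = 495.0 / (16 − 7) = 495.0/9.0 = 55.0 mL/cmH2O.
τ = R × C = 8.572 × 0.055 L/cmH2O = 0.4715 s.
Fraction remaining at end-expiration = e^(−Te/τ) = e^(−0.35/0.4715) = 0.476 → 47.6%.

47.6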